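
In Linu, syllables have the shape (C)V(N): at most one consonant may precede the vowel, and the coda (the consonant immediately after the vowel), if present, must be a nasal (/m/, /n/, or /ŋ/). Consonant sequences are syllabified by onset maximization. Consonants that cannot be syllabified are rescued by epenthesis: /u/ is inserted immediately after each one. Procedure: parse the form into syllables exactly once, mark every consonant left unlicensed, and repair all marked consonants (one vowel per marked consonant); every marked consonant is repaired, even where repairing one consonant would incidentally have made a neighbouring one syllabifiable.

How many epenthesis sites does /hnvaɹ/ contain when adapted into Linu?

The unsyllabifiable consonants are /h/, /n/, /ɹ/; each receives one epenthetic vowel.

3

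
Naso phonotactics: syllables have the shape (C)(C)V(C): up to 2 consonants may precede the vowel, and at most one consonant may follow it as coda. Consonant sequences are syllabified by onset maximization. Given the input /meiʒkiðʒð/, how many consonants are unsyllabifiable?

2

Syllabifying with onset maximization leaves /ʒ/, /ð/ stranded (at most one coda consonant is licensed; onsets may contain at most 2 consonants).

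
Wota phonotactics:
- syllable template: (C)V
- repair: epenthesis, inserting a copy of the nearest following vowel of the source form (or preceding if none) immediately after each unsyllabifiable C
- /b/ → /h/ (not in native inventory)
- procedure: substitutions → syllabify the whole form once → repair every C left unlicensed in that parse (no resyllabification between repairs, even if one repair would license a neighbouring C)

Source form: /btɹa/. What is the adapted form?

Substitution: /b/ → /h/, giving /htɹa/.
Syllabifying with onset maximization leaves /h/, /t/ stranded (no codas are permitted; onsets are limited to one consonant).
Epenthesis after each stranded consonant: /h/ → /ha/, /t/ → /ta/.

hataɹa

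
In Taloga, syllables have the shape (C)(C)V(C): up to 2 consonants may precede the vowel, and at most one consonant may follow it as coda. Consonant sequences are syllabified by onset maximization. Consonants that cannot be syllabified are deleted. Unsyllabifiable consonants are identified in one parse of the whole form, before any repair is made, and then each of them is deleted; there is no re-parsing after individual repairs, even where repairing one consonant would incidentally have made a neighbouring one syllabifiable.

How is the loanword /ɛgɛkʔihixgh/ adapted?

The consonants /g/, /h/ cannot be parsed into a legal (C)(C)V(C) syllable (at most one coda consonant is licensed; onsets may contain at most 2 consonants).
Deletion applies to /g/, /h/.

ɛgɛkʔihix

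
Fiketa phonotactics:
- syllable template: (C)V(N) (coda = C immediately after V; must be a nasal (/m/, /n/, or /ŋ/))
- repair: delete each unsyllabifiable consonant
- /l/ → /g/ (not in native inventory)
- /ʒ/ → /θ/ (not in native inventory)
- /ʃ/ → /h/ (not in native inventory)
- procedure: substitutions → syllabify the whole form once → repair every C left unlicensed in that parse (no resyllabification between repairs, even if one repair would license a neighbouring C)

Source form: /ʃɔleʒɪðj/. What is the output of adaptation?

Substitution: /ʃ/ → /h/, /l/ → /g/, /ʒ/ → /θ/, giving /hɔgeθɪðj/.
Syllabifying with onset maximization leaves /ð/, /j/ stranded (only a nasal (/m/, /n/, or /ŋ/) is licensed in coda position; onsets are limited to one consonant).
Deleting the stranded consonants removes /ð/, /j/.

hɔgeθɪ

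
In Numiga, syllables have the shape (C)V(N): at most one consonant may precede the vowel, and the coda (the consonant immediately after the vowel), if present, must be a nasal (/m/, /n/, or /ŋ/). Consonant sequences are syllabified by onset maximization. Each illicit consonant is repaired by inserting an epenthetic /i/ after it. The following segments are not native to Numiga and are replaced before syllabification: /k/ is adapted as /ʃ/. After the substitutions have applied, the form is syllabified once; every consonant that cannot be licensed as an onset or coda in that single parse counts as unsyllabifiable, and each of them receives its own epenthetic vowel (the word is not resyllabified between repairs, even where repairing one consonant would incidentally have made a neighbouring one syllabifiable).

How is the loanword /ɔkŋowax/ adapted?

ɔʃiŋowaxi

Substitution: /k/ → /ʃ/, giving /ɔʃŋowax/.
Syllabifying with onset maximization leaves /ʃ/, /x/ stranded (only a nasal (/m/, /n/, or /ŋ/) is licensed in coda position; onsets are limited to one consonant).
Each unlicensed consonant becomes the onset of a new syllable: /ʃ/ → /ʃi/, /x/ → /xi/.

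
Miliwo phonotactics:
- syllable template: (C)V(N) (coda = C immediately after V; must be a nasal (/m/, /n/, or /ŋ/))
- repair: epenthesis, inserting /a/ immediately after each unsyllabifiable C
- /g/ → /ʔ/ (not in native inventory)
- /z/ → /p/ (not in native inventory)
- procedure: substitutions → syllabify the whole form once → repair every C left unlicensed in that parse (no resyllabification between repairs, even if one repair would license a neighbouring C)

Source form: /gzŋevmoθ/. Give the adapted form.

ʔapaŋevamoθa

Substitution: /g/ → /ʔ/, /z/ → /p/, giving /ʔpŋevmoθ/.
Syllabifying with onset maximization leaves /ʔ/, /p/, /v/, /θ/ stranded (only a nasal (/m/, /n/, or /ŋ/) is licensed in coda position; onsets are limited to one consonant).
Epenthesis after each stranded consonant: /ʔ/ → /ʔa/, /p/ → /pa/, /v/ → /va/, /θ/ → /θa/.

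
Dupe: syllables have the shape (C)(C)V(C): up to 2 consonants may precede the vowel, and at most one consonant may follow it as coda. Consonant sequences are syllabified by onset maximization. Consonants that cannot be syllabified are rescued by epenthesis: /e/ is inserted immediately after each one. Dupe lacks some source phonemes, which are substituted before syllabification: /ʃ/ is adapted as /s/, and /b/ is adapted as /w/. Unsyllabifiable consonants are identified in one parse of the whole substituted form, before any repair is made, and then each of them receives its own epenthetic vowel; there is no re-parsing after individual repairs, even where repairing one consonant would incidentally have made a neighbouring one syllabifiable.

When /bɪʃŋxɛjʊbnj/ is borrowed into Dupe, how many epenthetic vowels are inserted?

After substitution the input is /wɪsŋxɛjʊwnj/.
The unsyllabifiable consonants are /n/, /j/; each receives one epenthetic vowel.

2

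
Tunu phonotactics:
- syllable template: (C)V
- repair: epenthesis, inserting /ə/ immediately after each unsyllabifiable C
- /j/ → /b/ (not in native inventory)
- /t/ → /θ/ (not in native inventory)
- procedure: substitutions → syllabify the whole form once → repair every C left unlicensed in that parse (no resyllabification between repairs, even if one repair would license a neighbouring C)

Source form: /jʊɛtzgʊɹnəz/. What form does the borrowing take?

bʊɛθəzəgʊɹənəzə

Substitution: /j/ → /b/, /t/ → /θ/, giving /bʊɛθzgʊɹnəz/.
Syllabifying with onset maximization leaves /θ/, /z/, /ɹ/, /z/ stranded (no codas are permitted; onsets are limited to one consonant).
Epenthesis after each stranded consonant: /θ/ → /θə/, /z/ → /zə/, /ɹ/ → /ɹə/, /z/ → /zə/.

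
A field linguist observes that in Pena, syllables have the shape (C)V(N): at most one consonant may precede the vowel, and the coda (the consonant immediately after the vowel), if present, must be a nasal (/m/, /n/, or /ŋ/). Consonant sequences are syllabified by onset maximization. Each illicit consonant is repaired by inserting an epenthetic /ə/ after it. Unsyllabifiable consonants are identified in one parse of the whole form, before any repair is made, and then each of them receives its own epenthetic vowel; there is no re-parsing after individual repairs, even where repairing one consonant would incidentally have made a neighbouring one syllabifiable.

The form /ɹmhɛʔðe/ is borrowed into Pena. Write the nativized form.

ɹəməhɛʔəðe

Syllabifying with onset maximization leaves /ɹ/, /m/, /ʔ/ stranded (only a nasal (/m/, /n/, or /ŋ/) is licensed in coda position; onsets are limited to one consonant).
Epenthesis after each stranded consonant: /ɹ/ → /ɹə/, /m/ → /mə/, /ʔ/ → /ʔə/.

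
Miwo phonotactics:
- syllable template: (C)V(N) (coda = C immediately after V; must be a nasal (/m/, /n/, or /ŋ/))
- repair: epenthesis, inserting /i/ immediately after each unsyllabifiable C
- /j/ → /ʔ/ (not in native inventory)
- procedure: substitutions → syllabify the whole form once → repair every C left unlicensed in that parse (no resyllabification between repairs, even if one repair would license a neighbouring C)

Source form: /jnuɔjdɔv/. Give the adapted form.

Substitution: /j/ → /ʔ/, giving /ʔnuɔʔdɔv/.
Under (C)V(N), the unsyllabifiable consonants are /ʔ/, /ʔ/, /v/ (only a nasal (/m/, /n/, or /ŋ/) is licensed in coda position; onsets are limited to one consonant).
Inserting the epenthetic vowel yields /ʔ/ → /ʔi/, /ʔ/ → /ʔi/, /v/ → /vi/.

ʔinuɔʔidɔvi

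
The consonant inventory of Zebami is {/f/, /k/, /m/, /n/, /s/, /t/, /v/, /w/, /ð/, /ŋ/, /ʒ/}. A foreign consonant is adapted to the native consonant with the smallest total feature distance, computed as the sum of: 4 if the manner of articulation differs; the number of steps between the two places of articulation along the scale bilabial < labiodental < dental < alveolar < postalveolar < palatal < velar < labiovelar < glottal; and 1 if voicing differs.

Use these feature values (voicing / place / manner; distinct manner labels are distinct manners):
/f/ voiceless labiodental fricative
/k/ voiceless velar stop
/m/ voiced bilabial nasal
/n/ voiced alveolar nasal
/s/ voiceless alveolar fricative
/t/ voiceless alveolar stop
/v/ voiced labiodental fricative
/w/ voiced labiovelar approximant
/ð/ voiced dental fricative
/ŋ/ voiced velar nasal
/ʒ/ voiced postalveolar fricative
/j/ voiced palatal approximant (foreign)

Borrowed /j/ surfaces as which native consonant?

w

/w/ is closest: same manner (approximant), place distance 2 (palatal→labiovelar), same voicing; total 2. Next closest is /ŋ/ at distance 5.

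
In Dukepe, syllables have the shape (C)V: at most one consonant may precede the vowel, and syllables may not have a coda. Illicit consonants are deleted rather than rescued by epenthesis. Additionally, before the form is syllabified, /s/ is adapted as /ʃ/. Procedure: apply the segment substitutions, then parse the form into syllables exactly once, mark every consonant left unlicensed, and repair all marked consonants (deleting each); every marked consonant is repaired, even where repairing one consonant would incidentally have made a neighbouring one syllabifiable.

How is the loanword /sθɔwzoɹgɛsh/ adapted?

Substitution: /s/ → /ʃ/, giving /ʃθɔwzoɹgɛʃh/.
The consonants /ʃ/, /w/, /ɹ/, /ʃ/, /h/ cannot be parsed into a legal (C)V syllable (no codas are permitted; onsets are limited to one consonant).
Deleting the stranded consonants removes /ʃ/, /w/, /ɹ/, /ʃ/, /h/.

θɔzogɛ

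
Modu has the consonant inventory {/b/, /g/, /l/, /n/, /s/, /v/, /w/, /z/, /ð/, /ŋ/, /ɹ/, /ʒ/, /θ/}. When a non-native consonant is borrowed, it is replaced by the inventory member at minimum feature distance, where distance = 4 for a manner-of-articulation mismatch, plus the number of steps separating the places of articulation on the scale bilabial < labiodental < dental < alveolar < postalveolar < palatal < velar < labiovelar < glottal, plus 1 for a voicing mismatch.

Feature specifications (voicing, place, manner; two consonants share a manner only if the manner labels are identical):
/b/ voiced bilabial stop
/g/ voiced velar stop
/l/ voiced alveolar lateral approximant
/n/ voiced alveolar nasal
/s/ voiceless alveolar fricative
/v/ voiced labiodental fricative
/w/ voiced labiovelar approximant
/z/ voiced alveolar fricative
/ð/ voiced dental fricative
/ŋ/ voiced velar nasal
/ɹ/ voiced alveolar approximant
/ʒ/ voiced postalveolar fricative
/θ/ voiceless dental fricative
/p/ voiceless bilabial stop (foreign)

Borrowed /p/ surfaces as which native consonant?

/b/ is closest: same manner (stop), place distance 0 (bilabial→bilabial), voicing differs (+1); total 1. Next closest is /v/ at distance 6.

b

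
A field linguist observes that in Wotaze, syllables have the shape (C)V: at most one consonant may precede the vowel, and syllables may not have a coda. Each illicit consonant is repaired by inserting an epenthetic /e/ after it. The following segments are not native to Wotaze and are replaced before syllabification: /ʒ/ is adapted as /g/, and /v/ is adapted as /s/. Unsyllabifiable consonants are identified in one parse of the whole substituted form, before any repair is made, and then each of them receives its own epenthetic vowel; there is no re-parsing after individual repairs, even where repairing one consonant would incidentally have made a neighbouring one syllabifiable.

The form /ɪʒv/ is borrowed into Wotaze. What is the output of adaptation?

ɪgese

Substitution: /ʒ/ → /g/, /v/ → /s/, giving /ɪgs/.
The consonants /g/, /s/ cannot be parsed into a legal (C)V syllable (no codas are permitted; onsets are limited to one consonant).
Epenthesis after each stranded consonant: /g/ → /ge/, /s/ → /se/.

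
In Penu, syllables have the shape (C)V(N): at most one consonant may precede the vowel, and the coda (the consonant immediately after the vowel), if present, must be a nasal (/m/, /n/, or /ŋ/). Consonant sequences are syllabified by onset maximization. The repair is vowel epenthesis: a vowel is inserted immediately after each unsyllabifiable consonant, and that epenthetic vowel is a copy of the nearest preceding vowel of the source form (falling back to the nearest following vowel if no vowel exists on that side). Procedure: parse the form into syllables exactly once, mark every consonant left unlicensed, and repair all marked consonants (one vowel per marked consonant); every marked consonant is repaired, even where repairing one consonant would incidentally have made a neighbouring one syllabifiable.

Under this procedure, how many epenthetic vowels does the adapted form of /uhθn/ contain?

3

The unsyllabifiable consonants are /h/, /θ/, /n/; each receives one epenthetic vowel.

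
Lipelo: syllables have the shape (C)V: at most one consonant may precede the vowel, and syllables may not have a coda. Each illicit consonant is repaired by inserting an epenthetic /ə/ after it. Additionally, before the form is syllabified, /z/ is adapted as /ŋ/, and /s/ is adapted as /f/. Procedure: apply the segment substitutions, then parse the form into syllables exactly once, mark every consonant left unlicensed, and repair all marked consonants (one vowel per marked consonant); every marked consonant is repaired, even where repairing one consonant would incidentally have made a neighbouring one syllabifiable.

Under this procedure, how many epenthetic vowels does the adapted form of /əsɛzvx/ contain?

3

After substitution the input is /əfɛŋvx/.
The unsyllabifiable consonants are /ŋ/, /v/, /x/; each receives one epenthetic vowel.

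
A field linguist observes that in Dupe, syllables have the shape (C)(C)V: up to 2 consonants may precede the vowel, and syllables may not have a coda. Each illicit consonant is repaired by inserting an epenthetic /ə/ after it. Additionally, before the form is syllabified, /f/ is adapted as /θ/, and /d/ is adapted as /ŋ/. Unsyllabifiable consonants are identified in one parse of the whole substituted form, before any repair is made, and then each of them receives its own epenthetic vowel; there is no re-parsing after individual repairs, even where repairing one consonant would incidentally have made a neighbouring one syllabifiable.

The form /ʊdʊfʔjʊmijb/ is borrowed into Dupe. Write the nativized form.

ʊŋʊθəʔjʊmijəbə

Substitution: /d/ → /ŋ/, /f/ → /θ/, giving /ʊŋʊθʔjʊmijb/.
Syllabifying with onset maximization leaves /θ/, /j/, /b/ stranded (no codas are permitted; onsets may contain at most 2 consonants).
Inserting the epenthetic vowel yields /θ/ → /θə/, /j/ → /jə/, /b/ → /bə/.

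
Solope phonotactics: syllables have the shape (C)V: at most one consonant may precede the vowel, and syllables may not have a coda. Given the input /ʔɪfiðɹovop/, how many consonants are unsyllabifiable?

Under (C)V, the unsyllabifiable consonants are /ð/, /p/ (no codas are permitted; onsets are limited to one consonant).

2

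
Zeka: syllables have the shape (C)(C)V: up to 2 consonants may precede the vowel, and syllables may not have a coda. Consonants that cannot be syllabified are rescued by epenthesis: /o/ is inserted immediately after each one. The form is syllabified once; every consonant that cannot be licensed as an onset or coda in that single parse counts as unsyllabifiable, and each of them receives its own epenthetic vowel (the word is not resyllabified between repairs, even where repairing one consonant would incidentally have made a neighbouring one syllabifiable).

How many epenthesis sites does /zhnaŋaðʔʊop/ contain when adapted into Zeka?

The unsyllabifiable consonants are /z/, /p/; each receives one epenthetic vowel.

2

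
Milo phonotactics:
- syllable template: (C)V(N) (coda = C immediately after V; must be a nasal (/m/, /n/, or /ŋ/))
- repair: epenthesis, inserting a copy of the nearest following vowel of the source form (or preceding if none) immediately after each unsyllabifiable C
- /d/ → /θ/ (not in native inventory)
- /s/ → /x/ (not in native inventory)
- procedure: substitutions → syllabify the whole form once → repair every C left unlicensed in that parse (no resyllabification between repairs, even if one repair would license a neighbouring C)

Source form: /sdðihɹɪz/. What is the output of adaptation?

xiθiðihɪɹɪzɪ

Substitution: /s/ → /x/, /d/ → /θ/, giving /xθðihɹɪz/.
Syllabifying with onset maximization leaves /x/, /θ/, /h/, /z/ stranded (only a nasal (/m/, /n/, or /ŋ/) is licensed in coda position; onsets are limited to one consonant).
Inserting the epenthetic vowel yields /x/ → /xi/, /θ/ → /θi/, /h/ → /hɪ/, /z/ → /zɪ/.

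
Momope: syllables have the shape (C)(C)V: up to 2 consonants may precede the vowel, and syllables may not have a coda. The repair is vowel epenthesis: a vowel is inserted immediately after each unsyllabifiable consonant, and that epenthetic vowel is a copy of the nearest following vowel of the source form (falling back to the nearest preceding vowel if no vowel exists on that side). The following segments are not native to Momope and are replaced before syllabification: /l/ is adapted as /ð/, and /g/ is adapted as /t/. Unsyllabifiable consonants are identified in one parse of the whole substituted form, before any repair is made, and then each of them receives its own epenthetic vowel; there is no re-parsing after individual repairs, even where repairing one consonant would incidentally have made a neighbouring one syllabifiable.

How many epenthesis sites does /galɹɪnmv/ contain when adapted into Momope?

3

After substitution the input is /taðɹɪnmv/.
The unsyllabifiable consonants are /n/, /m/, /v/; each receives one epenthetic vowel.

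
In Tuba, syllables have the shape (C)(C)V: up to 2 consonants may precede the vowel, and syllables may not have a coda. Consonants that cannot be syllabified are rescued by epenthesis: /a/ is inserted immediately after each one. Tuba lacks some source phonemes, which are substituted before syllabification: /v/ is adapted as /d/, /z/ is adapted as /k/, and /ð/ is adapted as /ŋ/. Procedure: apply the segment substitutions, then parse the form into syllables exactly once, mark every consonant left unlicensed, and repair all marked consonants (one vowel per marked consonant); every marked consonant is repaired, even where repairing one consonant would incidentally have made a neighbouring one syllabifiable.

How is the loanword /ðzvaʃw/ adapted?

ŋakdaʃawa

Substitution: /ð/ → /ŋ/, /z/ → /k/, /v/ → /d/, giving /ŋkdaʃw/.
The consonants /ŋ/, /ʃ/, /w/ cannot be parsed into a legal (C)(C)V syllable (no codas are permitted; onsets may contain at most 2 consonants).
Epenthesis after each stranded consonant: /ŋ/ → /ŋa/, /ʃ/ → /ʃa/, /w/ → /wa/.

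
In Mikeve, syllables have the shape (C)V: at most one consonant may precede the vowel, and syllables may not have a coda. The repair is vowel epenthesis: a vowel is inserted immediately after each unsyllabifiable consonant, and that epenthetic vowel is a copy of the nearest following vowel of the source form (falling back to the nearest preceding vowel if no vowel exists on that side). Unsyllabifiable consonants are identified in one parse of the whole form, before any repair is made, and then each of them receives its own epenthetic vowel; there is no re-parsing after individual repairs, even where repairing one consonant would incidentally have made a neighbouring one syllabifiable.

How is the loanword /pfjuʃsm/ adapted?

pufujuʃusumu

Under (C)V, the unsyllabifiable consonants are /p/, /f/, /ʃ/, /s/, /m/ (no codas are permitted; onsets are limited to one consonant).
Each unlicensed consonant becomes the onset of a new syllable: /p/ → /pu/, /f/ → /fu/, /ʃ/ → /ʃu/, /s/ → /su/, /m/ → /mu/.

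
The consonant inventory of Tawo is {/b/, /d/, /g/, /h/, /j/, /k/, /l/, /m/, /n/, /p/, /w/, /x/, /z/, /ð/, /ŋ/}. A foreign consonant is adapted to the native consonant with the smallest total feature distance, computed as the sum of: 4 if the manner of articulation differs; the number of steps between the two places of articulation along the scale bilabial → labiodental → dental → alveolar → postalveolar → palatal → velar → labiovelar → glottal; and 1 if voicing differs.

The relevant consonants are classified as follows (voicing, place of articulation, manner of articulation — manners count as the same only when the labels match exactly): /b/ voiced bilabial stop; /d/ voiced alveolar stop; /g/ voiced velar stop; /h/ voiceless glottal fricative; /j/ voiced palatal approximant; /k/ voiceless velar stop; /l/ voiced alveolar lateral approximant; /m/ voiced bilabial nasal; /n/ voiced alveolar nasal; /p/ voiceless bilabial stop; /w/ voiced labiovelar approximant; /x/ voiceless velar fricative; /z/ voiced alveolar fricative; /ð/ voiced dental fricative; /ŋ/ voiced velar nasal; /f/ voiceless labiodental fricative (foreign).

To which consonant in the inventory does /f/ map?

ð

/ð/ is closest: same manner (fricative), place distance 1 (labiodental→dental), voicing differs (+1); total 2. Next closest is /z/ at distance 3.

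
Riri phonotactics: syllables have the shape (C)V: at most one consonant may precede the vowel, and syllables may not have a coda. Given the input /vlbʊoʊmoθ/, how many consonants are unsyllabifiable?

Syllabifying with onset maximization leaves /v/, /l/, /θ/ stranded (no codas are permitted; onsets are limited to one consonant).

3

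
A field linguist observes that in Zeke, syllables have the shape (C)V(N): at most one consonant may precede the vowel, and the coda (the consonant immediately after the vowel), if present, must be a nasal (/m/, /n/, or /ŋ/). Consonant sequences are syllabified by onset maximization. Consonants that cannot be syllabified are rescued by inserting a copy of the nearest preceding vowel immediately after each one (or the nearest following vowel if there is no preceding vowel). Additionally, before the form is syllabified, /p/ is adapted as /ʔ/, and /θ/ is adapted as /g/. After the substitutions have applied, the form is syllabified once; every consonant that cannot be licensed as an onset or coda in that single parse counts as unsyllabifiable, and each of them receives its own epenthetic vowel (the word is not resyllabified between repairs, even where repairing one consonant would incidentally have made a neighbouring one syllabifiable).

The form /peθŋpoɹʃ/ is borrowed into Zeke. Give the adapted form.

ʔegeŋeʔoɹoʃo

Substitution: /p/ → /ʔ/, /θ/ → /g/, giving /ʔegŋʔoɹʃ/.
Under (C)V(N), the unsyllabifiable consonants are /g/, /ŋ/, /ɹ/, /ʃ/ (only a nasal (/m/, /n/, or /ŋ/) is licensed in coda position; onsets are limited to one consonant).
Each unlicensed consonant becomes the onset of a new syllable: /g/ → /ge/, /ŋ/ → /ŋe/, /ɹ/ → /ɹo/, /ʃ/ → /ʃo/.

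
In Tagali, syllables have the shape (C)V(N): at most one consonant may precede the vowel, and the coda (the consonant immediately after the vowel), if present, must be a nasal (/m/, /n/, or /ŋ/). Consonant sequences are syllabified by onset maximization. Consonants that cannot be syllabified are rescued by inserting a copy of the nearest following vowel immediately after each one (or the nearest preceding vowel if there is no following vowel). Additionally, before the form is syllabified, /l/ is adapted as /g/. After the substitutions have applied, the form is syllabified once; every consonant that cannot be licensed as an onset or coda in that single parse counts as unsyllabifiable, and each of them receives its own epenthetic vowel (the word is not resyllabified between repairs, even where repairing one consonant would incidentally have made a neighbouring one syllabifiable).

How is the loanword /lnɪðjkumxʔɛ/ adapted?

Substitution: /l/ → /g/, giving /gnɪðjkumxʔɛ/.
Under (C)V(N), the unsyllabifiable consonants are /g/, /ð/, /j/, /x/ (only a nasal (/m/, /n/, or /ŋ/) is licensed in coda position; onsets are limited to one consonant).
Each unlicensed consonant becomes the onset of a new syllable: /g/ → /gɪ/, /ð/ → /ðu/, /j/ → /ju/, /x/ → /xɛ/.

gɪnɪðujukumxɛʔɛ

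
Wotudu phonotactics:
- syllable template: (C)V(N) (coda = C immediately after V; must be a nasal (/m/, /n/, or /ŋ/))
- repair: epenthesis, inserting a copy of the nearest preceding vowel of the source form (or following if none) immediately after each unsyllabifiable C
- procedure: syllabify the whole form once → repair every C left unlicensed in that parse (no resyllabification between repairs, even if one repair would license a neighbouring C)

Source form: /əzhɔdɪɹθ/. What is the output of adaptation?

əzəhɔdɪɹɪθɪ

The consonants /z/, /ɹ/, /θ/ cannot be parsed into a legal (C)V(N) syllable (only a nasal (/m/, /n/, or /ŋ/) is licensed in coda position; onsets are limited to one consonant).
Inserting the epenthetic vowel yields /z/ → /zə/, /ɹ/ → /ɹɪ/, /θ/ → /θɪ/.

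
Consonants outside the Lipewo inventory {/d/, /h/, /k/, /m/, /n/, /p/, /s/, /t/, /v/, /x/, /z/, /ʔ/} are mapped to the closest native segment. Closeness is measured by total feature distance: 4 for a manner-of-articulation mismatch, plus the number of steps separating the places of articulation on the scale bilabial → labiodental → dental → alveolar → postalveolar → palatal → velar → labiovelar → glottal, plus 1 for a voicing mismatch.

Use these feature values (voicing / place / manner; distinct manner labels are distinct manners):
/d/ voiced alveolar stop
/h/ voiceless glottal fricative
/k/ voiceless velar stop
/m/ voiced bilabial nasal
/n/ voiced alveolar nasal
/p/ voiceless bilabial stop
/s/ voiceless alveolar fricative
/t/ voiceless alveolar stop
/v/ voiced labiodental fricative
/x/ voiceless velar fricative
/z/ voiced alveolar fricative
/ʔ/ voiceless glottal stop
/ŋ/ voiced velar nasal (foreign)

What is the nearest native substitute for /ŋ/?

/n/ is closest: same manner (nasal), place distance 3 (velar→alveolar), same voicing; total 3. Next closest is /k/ at distance 5.

n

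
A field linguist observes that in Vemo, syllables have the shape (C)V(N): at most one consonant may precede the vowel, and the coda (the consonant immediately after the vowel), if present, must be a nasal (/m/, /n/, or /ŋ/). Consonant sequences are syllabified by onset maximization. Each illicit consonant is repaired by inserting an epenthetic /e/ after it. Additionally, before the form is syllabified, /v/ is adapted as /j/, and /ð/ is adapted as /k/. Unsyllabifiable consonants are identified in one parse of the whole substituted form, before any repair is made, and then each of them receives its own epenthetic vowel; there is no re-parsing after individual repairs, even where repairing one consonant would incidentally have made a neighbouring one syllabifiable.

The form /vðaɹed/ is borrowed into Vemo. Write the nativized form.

Substitution: /v/ → /j/, /ð/ → /k/, giving /jkaɹed/.
Under (C)V(N), the unsyllabifiable consonants are /j/, /d/ (only a nasal (/m/, /n/, or /ŋ/) is licensed in coda position; onsets are limited to one consonant).
Each unlicensed consonant becomes the onset of a new syllable: /j/ → /je/, /d/ → /de/.

jekaɹede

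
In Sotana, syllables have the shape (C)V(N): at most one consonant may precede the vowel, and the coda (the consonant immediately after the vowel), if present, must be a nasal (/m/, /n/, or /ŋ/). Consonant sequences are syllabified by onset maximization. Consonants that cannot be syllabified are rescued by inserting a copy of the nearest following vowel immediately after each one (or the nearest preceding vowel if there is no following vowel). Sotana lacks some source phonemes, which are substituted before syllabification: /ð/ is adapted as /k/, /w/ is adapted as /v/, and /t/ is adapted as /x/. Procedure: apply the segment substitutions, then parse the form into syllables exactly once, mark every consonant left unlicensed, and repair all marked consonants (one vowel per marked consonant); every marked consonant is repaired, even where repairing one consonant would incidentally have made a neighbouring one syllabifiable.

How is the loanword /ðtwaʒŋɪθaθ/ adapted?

kaxavaʒɪŋɪθaθa

Substitution: /ð/ → /k/, /t/ → /x/, /w/ → /v/, giving /kxvaʒŋɪθaθ/.
The consonants /k/, /x/, /ʒ/, /θ/ cannot be parsed into a legal (C)V(N) syllable (only a nasal (/m/, /n/, or /ŋ/) is licensed in coda position; onsets are limited to one consonant).
Each unlicensed consonant becomes the onset of a new syllable: /k/ → /ka/, /x/ → /xa/, /ʒ/ → /ʒɪ/, /θ/ → /θa/.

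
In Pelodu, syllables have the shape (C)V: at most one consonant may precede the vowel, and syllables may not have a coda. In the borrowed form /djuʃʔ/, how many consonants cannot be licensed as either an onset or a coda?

3

Under (C)V, the unsyllabifiable consonants are /d/, /ʃ/, /ʔ/ (no codas are permitted; onsets are limited to one consonant).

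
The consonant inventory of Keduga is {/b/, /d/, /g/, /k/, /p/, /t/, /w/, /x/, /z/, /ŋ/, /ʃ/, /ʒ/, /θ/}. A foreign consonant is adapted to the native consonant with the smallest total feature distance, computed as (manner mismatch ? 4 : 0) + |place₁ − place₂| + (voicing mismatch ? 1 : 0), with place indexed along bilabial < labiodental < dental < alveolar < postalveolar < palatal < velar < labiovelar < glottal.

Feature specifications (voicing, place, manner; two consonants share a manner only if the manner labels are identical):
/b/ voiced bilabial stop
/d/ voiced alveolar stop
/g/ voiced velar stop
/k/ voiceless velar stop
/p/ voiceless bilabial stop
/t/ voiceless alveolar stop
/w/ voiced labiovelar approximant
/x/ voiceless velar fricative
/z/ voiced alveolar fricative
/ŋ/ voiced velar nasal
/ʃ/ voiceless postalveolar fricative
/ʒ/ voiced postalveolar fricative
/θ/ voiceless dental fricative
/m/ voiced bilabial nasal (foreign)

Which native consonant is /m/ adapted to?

/b/ is closest: manner differs (nasal→stop, +4), place distance 0 (bilabial→bilabial), same voicing; total 4. Next closest is /p/ at distance 5.

b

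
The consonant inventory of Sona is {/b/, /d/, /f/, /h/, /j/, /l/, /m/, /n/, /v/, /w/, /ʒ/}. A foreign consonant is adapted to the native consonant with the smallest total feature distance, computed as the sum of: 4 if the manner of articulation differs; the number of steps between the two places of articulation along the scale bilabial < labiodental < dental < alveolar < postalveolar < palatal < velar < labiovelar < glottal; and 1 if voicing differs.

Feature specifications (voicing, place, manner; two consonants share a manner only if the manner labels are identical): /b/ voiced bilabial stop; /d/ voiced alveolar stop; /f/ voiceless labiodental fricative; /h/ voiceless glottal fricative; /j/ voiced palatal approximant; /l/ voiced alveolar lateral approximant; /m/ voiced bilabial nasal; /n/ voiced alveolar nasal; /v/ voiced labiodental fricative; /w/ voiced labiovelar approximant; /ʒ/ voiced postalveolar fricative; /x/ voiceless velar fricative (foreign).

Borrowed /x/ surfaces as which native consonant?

/h/ is closest: same manner (fricative), place distance 2 (velar→glottal), same voicing; total 2. Next closest is /ʒ/ at distance 3.

h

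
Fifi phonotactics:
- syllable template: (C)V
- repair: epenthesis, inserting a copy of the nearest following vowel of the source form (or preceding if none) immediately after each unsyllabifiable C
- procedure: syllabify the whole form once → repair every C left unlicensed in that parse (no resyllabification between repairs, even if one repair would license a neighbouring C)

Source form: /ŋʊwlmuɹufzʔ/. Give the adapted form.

Syllabifying with onset maximization leaves /w/, /l/, /f/, /z/, /ʔ/ stranded (no codas are permitted; onsets are limited to one consonant).
Inserting the epenthetic vowel yields /w/ → /wu/, /l/ → /lu/, /f/ → /fu/, /z/ → /zu/, /ʔ/ → /ʔu/.

ŋʊwulumuɹufuzuʔu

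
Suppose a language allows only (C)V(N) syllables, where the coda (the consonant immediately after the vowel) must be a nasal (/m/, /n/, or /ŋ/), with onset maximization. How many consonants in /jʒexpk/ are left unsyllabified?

Syllabifying with onset maximization leaves /j/, /x/, /p/, /k/ stranded (only a nasal (/m/, /n/, or /ŋ/) is licensed in coda position; onsets are limited to one consonant).

4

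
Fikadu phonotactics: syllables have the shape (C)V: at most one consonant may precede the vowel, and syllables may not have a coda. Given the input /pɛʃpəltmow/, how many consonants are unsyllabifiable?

Under (C)V, the unsyllabifiable consonants are /ʃ/, /l/, /t/, /w/ (no codas are permitted; onsets are limited to one consonant).

4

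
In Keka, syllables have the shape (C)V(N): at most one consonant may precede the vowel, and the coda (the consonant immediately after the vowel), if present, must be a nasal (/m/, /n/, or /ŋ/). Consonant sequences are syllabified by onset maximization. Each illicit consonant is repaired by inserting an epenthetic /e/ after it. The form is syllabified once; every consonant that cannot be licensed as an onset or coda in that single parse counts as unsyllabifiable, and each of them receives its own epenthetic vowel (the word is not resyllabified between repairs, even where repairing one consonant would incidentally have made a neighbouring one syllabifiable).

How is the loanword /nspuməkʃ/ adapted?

nesepuməkeʃe

Under (C)V(N), the unsyllabifiable consonants are /n/, /s/, /k/, /ʃ/ (only a nasal (/m/, /n/, or /ŋ/) is licensed in coda position; onsets are limited to one consonant).
Epenthesis after each stranded consonant: /n/ → /ne/, /s/ → /se/, /k/ → /ke/, /ʃ/ → /ʃe/.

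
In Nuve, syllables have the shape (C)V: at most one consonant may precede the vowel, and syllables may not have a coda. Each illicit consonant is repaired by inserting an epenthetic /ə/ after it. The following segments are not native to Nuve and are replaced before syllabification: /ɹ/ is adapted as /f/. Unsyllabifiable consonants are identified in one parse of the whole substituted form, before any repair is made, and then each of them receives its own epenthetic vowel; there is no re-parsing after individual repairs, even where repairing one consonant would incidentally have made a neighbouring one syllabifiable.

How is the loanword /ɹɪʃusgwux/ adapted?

fɪʃusəgəwuxə

Substitution: /ɹ/ → /f/, giving /fɪʃusgwux/.
Syllabifying with onset maximization leaves /s/, /g/, /x/ stranded (no codas are permitted; onsets are limited to one consonant).
Inserting the epenthetic vowel yields /s/ → /sə/, /g/ → /gə/, /x/ → /xə/.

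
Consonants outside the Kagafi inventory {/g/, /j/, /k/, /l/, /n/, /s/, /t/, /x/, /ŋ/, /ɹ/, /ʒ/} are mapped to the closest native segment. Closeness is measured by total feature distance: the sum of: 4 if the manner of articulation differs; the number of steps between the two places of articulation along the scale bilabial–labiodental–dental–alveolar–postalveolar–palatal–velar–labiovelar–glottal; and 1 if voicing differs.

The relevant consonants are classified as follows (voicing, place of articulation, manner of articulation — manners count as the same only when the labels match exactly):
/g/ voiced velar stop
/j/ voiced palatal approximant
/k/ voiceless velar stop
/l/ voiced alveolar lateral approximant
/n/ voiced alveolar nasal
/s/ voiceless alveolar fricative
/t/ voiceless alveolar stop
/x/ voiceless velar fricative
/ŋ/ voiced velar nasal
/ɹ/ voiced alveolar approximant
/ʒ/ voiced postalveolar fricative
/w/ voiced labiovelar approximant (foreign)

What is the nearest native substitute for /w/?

/j/ is closest: same manner (approximant), place distance 2 (labiovelar→palatal), same voicing; total 2. Next closest is /ɹ/ at distance 4.

j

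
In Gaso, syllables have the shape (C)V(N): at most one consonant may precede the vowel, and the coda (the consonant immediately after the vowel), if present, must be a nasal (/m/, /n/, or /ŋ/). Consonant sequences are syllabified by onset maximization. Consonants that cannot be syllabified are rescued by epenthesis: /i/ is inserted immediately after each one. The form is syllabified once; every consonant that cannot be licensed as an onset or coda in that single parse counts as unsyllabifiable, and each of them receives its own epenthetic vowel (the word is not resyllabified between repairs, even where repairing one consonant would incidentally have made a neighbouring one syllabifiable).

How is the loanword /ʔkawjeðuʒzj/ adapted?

Under (C)V(N), the unsyllabifiable consonants are /ʔ/, /w/, /ʒ/, /z/, /j/ (only a nasal (/m/, /n/, or /ŋ/) is licensed in coda position; onsets are limited to one consonant).
Epenthesis after each stranded consonant: /ʔ/ → /ʔi/, /w/ → /wi/, /ʒ/ → /ʒi/, /z/ → /zi/, /j/ → /ji/.

ʔikawijeðuʒiziji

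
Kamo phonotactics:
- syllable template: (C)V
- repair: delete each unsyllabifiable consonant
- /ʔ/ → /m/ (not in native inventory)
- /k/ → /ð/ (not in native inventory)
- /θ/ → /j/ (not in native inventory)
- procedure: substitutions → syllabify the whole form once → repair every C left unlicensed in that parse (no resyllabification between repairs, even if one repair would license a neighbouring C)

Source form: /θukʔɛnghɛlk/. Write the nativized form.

jumɛhɛ

Substitution: /θ/ → /j/, /k/ → /ð/, /ʔ/ → /m/, giving /juðmɛnghɛlð/.
Syllabifying with onset maximization leaves /ð/, /n/, /g/, /l/, /ð/ stranded (no codas are permitted; onsets are limited to one consonant).
Deleting the stranded consonants removes /ð/, /n/, /g/, /l/, /ð/.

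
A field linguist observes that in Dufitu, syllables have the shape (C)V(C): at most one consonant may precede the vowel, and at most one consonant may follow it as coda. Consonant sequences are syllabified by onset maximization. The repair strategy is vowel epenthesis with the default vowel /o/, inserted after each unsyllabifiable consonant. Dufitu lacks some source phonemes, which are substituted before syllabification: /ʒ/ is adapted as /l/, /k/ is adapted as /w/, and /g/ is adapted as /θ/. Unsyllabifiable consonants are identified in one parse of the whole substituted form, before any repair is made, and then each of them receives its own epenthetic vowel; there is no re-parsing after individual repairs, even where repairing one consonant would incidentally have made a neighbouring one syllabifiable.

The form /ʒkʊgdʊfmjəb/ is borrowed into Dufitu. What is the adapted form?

lowʊθdʊfmojəb

Substitution: /ʒ/ → /l/, /k/ → /w/, /g/ → /θ/, giving /lwʊθdʊfmjəb/.
Syllabifying with onset maximization leaves /l/, /m/ stranded (at most one coda consonant is licensed; onsets are limited to one consonant).
Each unlicensed consonant becomes the onset of a new syllable: /l/ → /lo/, /m/ → /mo/.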